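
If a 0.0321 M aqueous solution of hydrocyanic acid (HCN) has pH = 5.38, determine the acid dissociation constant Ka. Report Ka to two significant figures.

[H+] = 10^(-5.38) = 4.17 × 10^-6 M
At equilibrium [HA] = 0.0321 − 4.17 × 10^-6 = 3.21 × 10^-2 M
Ka = [H+][A-]/[HA] = (4.17 × 10^-6)² / 3.21 × 10^-2 = 5.4 × 10^-10

Ka = 5.4 × 10^-10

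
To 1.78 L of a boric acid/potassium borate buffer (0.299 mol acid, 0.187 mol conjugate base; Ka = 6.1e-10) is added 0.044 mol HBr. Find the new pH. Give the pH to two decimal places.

pH = 8.83

After neutralization: n(B(OH)3) = 0.343 mol, n(B(OH)4-) = 0.143 mol.
pKa = −log(6.1 × 10^-10) = 9.215
pH = pKa + log(n_B(OH)4-/n_B(OH)3) = 9.215 + log(0.143/0.343) = 9.215 + (-0.380)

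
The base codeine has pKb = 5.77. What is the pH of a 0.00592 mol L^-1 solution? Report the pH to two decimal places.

C18H21NO3 + H2O ⇌ C18H22NO3+ + OH-
Kb = 10^(−5.77) = 1.70 × 10^-6
Kb = [OH-]²/(0.00592 − [OH-]) = 1.70 × 10^-6
Since Kb ≪ C₀, [OH-] ≈ √(Kb·C₀) = 1.00 × 10^-4 M.
pOH = −log(1.00 × 10^-4) = 4.00; pH = 14.00 − 4.00 = 10.00

pH = 10.00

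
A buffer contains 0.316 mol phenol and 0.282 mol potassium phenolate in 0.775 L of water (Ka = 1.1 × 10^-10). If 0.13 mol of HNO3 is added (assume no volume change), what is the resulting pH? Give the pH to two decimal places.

After neutralization: n(C6H5OH) = 0.446 mol, n(C6H5O-) = 0.152 mol.
pKa = −log(1.1 × 10^-10) = 9.959
pH = pKa + log([A⁻]/[HA]) = 9.959 + log(0.152/0.446) = 9.959 -0.467

pH = 9.49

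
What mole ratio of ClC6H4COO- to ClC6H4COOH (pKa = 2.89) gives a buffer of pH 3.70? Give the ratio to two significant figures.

ratio = 6.5

pH = pKa + log(r) ⇒ log(r) = 3.70 − 2.89 = +0.81
r = [ClC6H4COO-]/[ClC6H4COOH] = 10^(+0.81) = 6.46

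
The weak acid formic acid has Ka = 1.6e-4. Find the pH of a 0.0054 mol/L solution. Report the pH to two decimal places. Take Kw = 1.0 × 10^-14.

pH = 3.07

HCOOH ⇌ HCOO- + H+
From the ICE table, Ka = [H+]²/(0.0054 − [H+]) = 1.6 × 10^-4.
[H+] is not negligible relative to C₀; solve [H+]² + 0.00016·[H+] − 8.64e-07 = 0.
[H+] = [−0.00016 + √(0.00016² + 3.46e-06)]/2 = 8.53 × 10^-4 M
pH = −log(8.53 × 10^-4) = 3.07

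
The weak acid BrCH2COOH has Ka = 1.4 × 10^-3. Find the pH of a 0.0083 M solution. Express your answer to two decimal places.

BrCH2COOH ⇌ BrCH2COO- + H+
From the ICE table, Ka = x²/(0.0083 − x) = 1.4 × 10^-3.
Here C₀/Ka ≈ 5.93, so the small-x approximation fails. Use the quadratic:
x = [−0.0014 + √(0.0014² + 4.65e-05)]/2 = 2.78 × 10^-3 M
pH = −log(2.78 × 10^-3) = 2.56

pH = 2.56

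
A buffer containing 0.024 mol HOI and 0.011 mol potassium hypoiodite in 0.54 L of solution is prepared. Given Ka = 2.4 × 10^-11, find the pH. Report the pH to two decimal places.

pKa = −log(2.4 × 10^-11) = 10.620
pH = pKa + log([A⁻]/[HA]) = 10.620 + log(0.011/0.024)
pH = 10.620 + (-0.339) = 10.28

pH = 10.28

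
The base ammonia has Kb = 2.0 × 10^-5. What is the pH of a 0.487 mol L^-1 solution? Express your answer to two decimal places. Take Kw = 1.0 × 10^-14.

NH3 + H2O ⇌ NH4+ + OH-
From the ICE table, Kb = [OH-]²/(0.487 − [OH-]) = 2.0 × 10^-5.
Since Kb ≪ C₀, [OH-] ≈ √(Kb·C₀) = 3.12 × 10^-3 M.
Check: 0.64% ionized — well under 5%, approximation valid.
pOH = −log(3.12 × 10^-3) = 2.51; pH = 14.00 − 2.51 = 11.49

pH = 11.49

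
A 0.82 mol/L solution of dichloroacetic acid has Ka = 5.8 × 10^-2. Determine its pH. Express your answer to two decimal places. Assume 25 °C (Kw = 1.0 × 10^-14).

Cl2CHCOOH ⇌ Cl2CHCOO- + H+
Ka = [H+]²/(0.82 − [H+]) = 5.8 × 10^-2
Here C₀/Ka ≈ 14.1, so the small-[H+] approximation fails. Use the quadratic:
[H+] = (−Ka + √(Ka² + 4·Ka·C₀))/2 = 1.91 × 10^-1 M
pH = −log(1.91 × 10^-1) = 0.72

pH = 0.72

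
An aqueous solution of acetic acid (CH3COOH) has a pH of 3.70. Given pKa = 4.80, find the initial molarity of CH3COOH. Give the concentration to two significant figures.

[H+] = 10^(-3.70) = 2.00 × 10^-4 M = x
Ka = 10^(−4.80) = 1.58 × 10^-5
Ka = x²/(C₀ − x) ⇒ C₀ = x + x²/Ka
C₀ = 2.00 × 10^-4 + (2.00 × 10^-4)²/(1.58 × 10^-5) = 2.73 × 10^-3 M

C₀ = 2.7 × 10^-3 M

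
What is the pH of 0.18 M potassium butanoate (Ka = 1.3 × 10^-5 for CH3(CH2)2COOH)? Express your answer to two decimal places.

pH = 9.07

CH3(CH2)2COO- is the conjugate base of the weak acid CH3(CH2)2COOH.
Kb = Kw/Ka = 1.0×10^-14 / 1.3 × 10^-5 = 7.69 × 10^-10
Kb = [OH-]²/(0.18 − [OH-]) = 7.69 × 10^-10
Assume [OH-] ≪ 0.18: [OH-] ≈ √(7.69 × 10^-10 × 0.18) = 1.18 × 10^-5 M
pOH = 4.93, so pH = 14.00 − pOH = 9.07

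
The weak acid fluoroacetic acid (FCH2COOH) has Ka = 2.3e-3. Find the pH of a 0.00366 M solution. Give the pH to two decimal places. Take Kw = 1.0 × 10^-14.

FCH2COOH ⇌ FCH2COO- + H+
From the ICE table, Ka = [H+]²/(0.00366 − [H+]) = 2.3 × 10^-3.
Here C₀/Ka ≈ 1.59, so the small-[H+] approximation fails. Use the quadratic:
[H+] = (−Ka + √(Ka² + 4·Ka·C₀))/2 = 1.97 × 10^-3 M
pH = −log[H+] = −log(1.97 × 10^-3) = 2.71

pH = 2.71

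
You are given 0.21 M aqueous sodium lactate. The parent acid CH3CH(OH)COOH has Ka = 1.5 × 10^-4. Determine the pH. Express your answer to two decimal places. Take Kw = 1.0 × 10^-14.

CH3CH(OH)COO- is the conjugate base of the weak acid CH3CH(OH)COOH.
Kb = Kw/Ka = 1.0×10^-14 / 1.5 × 10^-4 = 6.67 × 10^-11
From the ICE table, Kb = [OH-]²/(0.21 − [OH-]) = 6.67 × 10^-11.
Assume [OH-] ≪ 0.21: [OH-] ≈ √(6.67 × 10^-11 × 0.21) = 3.74 × 10^-6 M
Check: 0.0018% ionized — well under 5%, approximation valid.
pOH = −log(3.74 × 10^-6) = 5.43; pH = 14.00 − 5.43 = 8.57

pH = 8.57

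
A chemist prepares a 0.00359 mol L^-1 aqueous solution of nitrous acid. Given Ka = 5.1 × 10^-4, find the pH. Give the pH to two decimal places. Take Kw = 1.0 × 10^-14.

HNO2 ⇌ NO2- + H+
Ka = x²/(0.00359 − x) = 5.1 × 10^-4
Here C₀/Ka ≈ 7.04, so the small-x approximation fails. Use the quadratic:
x = [−0.00051 + √(0.00051² + 7.32e-06)]/2 = 1.12 × 10^-3 M
pH = −log(1.12 × 10^-3) = 2.95

pH = 2.95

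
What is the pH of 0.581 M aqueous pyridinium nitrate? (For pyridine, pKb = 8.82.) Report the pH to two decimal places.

C5H5NH+ is the conjugate acid of the weak base C5H5N.
Kb = 10^(−8.82) = 1.51 × 10^-9
Ka = Kw/Kb = 1.0×10^-14 / 1.51 × 10^-9 = 6.62 × 10^-6
Let x = [H+] at equilibrium. Ka = x²/(0.581 − x).
Neglecting x in the denominator: x = √(6.62 × 10^-6 × 0.581) = 1.96 × 10^-3 M
pH = −log(1.96 × 10^-3) = 2.71

pH = 2.71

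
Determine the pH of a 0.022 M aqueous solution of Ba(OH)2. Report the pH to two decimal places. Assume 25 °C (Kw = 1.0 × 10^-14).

Ba(OH)2 is a strong base (each formula unit releases 2 OH-); [OH-] = 0.044 M.
pOH = -log(0.044) = 1.36
pH = 14.00 - 1.36 = 12.64

pH = 12.64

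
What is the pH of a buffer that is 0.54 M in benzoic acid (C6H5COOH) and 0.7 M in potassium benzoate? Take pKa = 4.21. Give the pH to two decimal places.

Henderson–Hasselbalch: pH = pKa + log([C6H5COO-]/[C6H5COOH]) = 4.21 + log(0.7/0.54)
pH = 4.21 + (+0.113) = 4.32

pH = 4.32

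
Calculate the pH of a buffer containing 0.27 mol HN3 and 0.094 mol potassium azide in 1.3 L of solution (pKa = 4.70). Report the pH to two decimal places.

pH = 4.24

Henderson–Hasselbalch: pH = pKa + log([N3-]/[HN3]) = 4.70 + log(0.094/0.27)
pH = 4.70 + (-0.458) = 4.24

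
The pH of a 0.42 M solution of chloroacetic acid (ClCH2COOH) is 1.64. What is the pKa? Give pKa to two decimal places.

[H+] = 10^(-1.64) = 2.29 × 10^-2 M
At equilibrium [HA] = 0.42 − 2.29 × 10^-2 = 3.97 × 10^-1 M
Ka = [H+][A-]/[HA] = (2.29 × 10^-2)² / 3.97 × 10^-1 = 1.32 × 10^-3
pKa = -log(1.32 × 10^-3) = 2.88

pKa = 2.88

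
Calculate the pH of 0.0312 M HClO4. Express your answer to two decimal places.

pH = 1.51

HClO4 is a strong acid and dissociates completely, so [H+] = 0.0312 M.
pH = -log(0.0312) = 1.51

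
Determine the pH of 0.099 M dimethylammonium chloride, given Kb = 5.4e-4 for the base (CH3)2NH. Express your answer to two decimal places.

(CH3)2NH2+ is the conjugate acid of the weak base (CH3)2NH.
Ka = Kw/Kb = 1.0×10^-14 / 5.4 × 10^-4 = 1.85 × 10^-11
From the ICE table, Ka = x²/(0.099 − x) = 1.85 × 10^-11.
Assume x ≪ 0.099: x ≈ √(1.85 × 10^-11 × 0.099) = 1.35 × 10^-6 M
Check: 0.0014% ionized — well under 5%, approximation valid.
pH = −log[H+] = −log(1.35 × 10^-6) = 5.87

pH = 5.87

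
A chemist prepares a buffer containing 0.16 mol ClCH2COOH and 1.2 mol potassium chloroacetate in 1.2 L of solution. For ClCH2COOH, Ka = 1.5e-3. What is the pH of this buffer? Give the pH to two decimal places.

pKa = −log(1.5 × 10^-3) = 2.824
pH = pKa + log([A⁻]/[HA]) = 2.824 + log(1.2/0.16)
pH = 2.824 + (+0.875) = 3.70

pH = 3.70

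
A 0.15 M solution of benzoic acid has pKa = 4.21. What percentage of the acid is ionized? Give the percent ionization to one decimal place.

C6H5COOH ⇌ C6H5COO- + H+; let x = [H+] at equilibrium.
Ka = 10^(−4.21) = 6.17 × 10^-5
x ≈ √(Ka·C₀) = √(6.17 × 10^-5 × 0.15) = 3.04 × 10^-3 M
% ionization = x/C₀ × 100% = 3.04 × 10^-3/0.15 × 100% = 2.0%

2.0%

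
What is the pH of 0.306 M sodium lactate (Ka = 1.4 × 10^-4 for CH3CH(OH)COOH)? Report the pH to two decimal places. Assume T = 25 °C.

pH = 8.67

CH3CH(OH)COO- is the conjugate base of the weak acid CH3CH(OH)COOH.
Kb = Kw/Ka = 1.0×10^-14 / 1.4 × 10^-4 = 7.14 × 10^-11
From the ICE table, Kb = [OH-]²/(0.306 − [OH-]) = 7.14 × 10^-11.
Assume [OH-] ≪ 0.306: [OH-] ≈ √(7.14 × 10^-11 × 0.306) = 4.67 × 10^-6 M
pOH = −log(4.67 × 10^-6) = 5.33; pH = 14.00 − 5.33 = 8.67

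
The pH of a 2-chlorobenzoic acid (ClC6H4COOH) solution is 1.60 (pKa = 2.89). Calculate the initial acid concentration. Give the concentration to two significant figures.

[H+] = 10^(-1.60) = 2.51 × 10^-2 M = x
Ka = 10^(−2.89) = 1.29 × 10^-3
Ka = x²/(C₀ − x) ⇒ C₀ = x + x²/Ka
C₀ = 2.51 × 10^-2 + (2.51 × 10^-2)²/(1.29 × 10^-3) = 5.13 × 10^-1 M

C₀ = 5.1 × 10^-1 M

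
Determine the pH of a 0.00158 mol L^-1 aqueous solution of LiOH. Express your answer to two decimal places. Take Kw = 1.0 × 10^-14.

pH = 11.20

LiOH is a strong base; [OH-] = 0.00158 M.
pOH = -log(0.00158) = 2.80
pH = 14.00 - 2.80 = 11.20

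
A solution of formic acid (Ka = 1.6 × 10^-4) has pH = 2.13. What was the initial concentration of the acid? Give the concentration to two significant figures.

C₀ = 3.5 × 10^-1 M

[H+] = 10^(-2.13) = 7.41 × 10^-3 M = x
Ka = x²/(C₀ − x) ⇒ C₀ = x + x²/Ka
C₀ = 7.41 × 10^-3 + (7.41 × 10^-3)²/(1.6 × 10^-4) = 3.51 × 10^-1 M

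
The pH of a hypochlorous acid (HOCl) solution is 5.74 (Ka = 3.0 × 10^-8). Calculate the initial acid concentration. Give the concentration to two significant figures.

C₀ = 1.1 × 10^-4 M

[H+] = 10^(-5.74) = 1.82 × 10^-6 M = x
Ka = x²/(C₀ − x) ⇒ C₀ = x + x²/Ka
C₀ = 1.82 × 10^-6 + (1.82 × 10^-6)²/(3.0 × 10^-8) = 1.12 × 10^-4 M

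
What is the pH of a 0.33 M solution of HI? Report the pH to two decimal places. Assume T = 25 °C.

HI is a strong acid and dissociates completely, so [H+] = 0.33 M.
pH = -log(0.33) = 0.48

pH = 0.48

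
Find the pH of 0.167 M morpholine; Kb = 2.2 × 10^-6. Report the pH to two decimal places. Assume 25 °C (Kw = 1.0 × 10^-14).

C4H8ONH + H2O ⇌ C4H8ONH2+ + OH-
From the ICE table, Kb = [OH-]²/(0.167 − [OH-]) = 2.2 × 10^-6.
Neglecting [OH-] in the denominator: [OH-] = √(2.2 × 10^-6 × 0.167) = 6.06 × 10^-4 M
Check: 0.36% ionized — well under 5%, approximation valid.
pOH = −log(6.06 × 10^-4) = 3.22; pH = 14.00 − 3.22 = 10.78

pH = 10.78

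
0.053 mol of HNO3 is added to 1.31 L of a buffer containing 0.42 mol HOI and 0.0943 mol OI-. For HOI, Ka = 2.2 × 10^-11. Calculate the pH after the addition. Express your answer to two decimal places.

pH = 9.60

Added H+ converts OI- to HOI: HOI → 0.473 mol, OI- → 0.0413 mol.
pKa = −log(2.2 × 10^-11) = 10.658
pH = pKa + log([A⁻]/[HA]) = 10.658 + log(0.0413/0.473) = 10.658 -1.059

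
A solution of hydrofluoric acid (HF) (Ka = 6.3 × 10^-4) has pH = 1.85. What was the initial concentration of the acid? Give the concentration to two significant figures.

C₀ = 3.3 × 10^-1 M

[H+] = 10^(-1.85) = 1.41 × 10^-2 M = x
Ka = x²/(C₀ − x) ⇒ C₀ = x + x²/Ka
C₀ = 1.41 × 10^-2 + (1.41 × 10^-2)²/(6.3 × 10^-4) = 3.30 × 10^-1 M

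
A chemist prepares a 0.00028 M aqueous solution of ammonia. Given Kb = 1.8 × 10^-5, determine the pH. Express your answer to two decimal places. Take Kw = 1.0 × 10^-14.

NH3 + H2O ⇌ NH4+ + OH-
Kb = [OH-]²/(0.00028 − [OH-]) = 1.8 × 10^-5
The 5% rule fails; solving [OH-]² + Kb·[OH-] − Kb·C₀ = 0 exactly:
[OH-] = [−1.8e-05 + √(1.8e-05² + 2.02e-08)]/2 = 6.26 × 10^-5 M
pOH = −log(6.26 × 10^-5) = 4.20; pH = 14.00 − 4.20 = 9.80

pH = 9.80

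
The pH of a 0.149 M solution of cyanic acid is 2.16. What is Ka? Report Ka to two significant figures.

Ka = 3.4 × 10^-4

[H+] = 10^(-2.16) = 6.92 × 10^-3 M
At equilibrium [HA] = 0.149 − 6.92 × 10^-3 = 1.42 × 10^-1 M
Ka = [H+][A-]/[HA] = (6.92 × 10^-3)² / 1.42 × 10^-1 = 3.4 × 10^-4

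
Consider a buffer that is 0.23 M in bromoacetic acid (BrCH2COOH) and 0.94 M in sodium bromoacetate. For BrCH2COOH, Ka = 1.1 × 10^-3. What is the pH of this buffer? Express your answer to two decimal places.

pKa = −log(1.1 × 10^-3) = 2.959
Henderson–Hasselbalch: pH = pKa + log([BrCH2COO-]/[BrCH2COOH]) = 2.959 + log(0.94/0.23)
pH = 2.959 + (+0.611) = 3.57

pH = 3.57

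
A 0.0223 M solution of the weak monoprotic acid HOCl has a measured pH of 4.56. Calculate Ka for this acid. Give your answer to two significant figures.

Ka = 3.4 × 10^-8

[H+] = 10^(-4.56) = 2.75 × 10^-5 M
At equilibrium [HA] = 0.0223 − 2.75 × 10^-5 = 2.23 × 10^-2 M
Ka = [H+][A-]/[HA] = (2.75 × 10^-5)² / 2.23 × 10^-2 = 3.4 × 10^-8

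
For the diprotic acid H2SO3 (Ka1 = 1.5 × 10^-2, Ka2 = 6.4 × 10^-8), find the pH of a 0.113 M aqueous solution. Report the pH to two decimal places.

pH = 1.46

Since Ka1 ≫ Ka2, the first ionization dominates [H+].
Ka1 = x²/(0.113 − x) = 1.5 × 10^-2
Solving the quadratic: x = (−Ka1 + √(Ka1² + 4·Ka1·C₀))/2 = 3.43 × 10^-2 M
pH = −log(3.43 × 10^-2) = 1.46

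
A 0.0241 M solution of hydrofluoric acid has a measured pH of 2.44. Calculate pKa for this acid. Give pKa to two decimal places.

[H+] = 10^(-2.44) = 3.63 × 10^-3 M
At equilibrium [HA] = 0.0241 − 3.63 × 10^-3 = 2.05 × 10^-2 M
Ka = [H+][A-]/[HA] = (3.63 × 10^-3)² / 2.05 × 10^-2 = 6.43 × 10^-4
pKa = -log(6.43 × 10^-4) = 3.19

pKa = 3.19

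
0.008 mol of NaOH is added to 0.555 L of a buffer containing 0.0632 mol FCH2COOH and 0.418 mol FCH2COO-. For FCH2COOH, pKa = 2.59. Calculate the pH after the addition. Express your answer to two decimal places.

After neutralization: n(FCH2COOH) = 0.0552 mol, n(FCH2COO-) = 0.426 mol.
pH = pKa + log([A⁻]/[HA]) = 2.59 + log(0.426/0.0552) = 2.59 +0.887

pH = 3.48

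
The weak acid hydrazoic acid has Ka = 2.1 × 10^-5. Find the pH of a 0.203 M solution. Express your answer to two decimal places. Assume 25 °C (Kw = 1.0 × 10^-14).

pH = 2.69

HN3 ⇌ N3- + H+
Ka = x²/(0.203 − x) = 2.1 × 10^-5
Assume x ≪ 0.203: x ≈ √(2.1 × 10^-5 × 0.203) = 2.06 × 10^-3 M
(x/C₀ = 1% < 5%, so the approximation holds.)
pH = −log[H+] = −log(2.06 × 10^-3) = 2.69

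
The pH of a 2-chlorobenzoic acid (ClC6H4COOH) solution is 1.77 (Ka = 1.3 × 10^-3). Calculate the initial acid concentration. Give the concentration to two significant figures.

[H+] = 10^(-1.77) = 1.70 × 10^-2 M = x
Ka = x²/(C₀ − x) ⇒ C₀ = x + x²/Ka
C₀ = 1.70 × 10^-2 + (1.70 × 10^-2)²/(1.3 × 10^-3) = 2.39 × 10^-1 M

C₀ = 2.4 × 10^-1 M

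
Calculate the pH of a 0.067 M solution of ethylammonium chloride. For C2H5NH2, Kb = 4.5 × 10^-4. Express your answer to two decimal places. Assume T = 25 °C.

C2H5NH3+ is the conjugate acid of the weak base C2H5NH2.
Ka = Kw/Kb = 1.0×10^-14 / 4.5 × 10^-4 = 2.22 × 10^-11
Ka = x²/(0.067 − x) = 2.22 × 10^-11
Assume x ≪ 0.067: x ≈ √(2.22 × 10^-11 × 0.067) = 1.22 × 10^-6 M
(x/C₀ = 0.0018% < 5%, so the approximation holds.)
pH = −log(1.22 × 10^-6) = 5.91

pH = 5.91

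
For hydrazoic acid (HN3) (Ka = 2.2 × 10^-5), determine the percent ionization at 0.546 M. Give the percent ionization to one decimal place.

0.6%

HN3 ⇌ N3- + H+; let x = [H+] at equilibrium.
x ≈ √(Ka·C₀) = √(2.2 × 10^-5 × 0.546) = 3.47 × 10^-3 M
Fraction ionized = 3.47 × 10^-3 / 0.546 = 0.0064 → 0.6%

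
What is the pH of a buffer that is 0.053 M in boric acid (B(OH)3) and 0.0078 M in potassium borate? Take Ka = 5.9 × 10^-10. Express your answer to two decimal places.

pKa = −log(5.9 × 10^-10) = 9.229
Using pH = pKa + log([base]/[acid]) with [base]/[acid] = 0.0078/0.053:
pH = 9.229 + (-0.832) = 8.40

pH = 8.40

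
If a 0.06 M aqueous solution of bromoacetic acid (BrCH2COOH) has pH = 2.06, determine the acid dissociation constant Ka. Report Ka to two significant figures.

[H+] = 10^(-2.06) = 8.71 × 10^-3 M
At equilibrium [HA] = 0.06 − 8.71 × 10^-3 = 5.13 × 10^-2 M
Ka = [H+][A-]/[HA] = (8.71 × 10^-3)² / 5.13 × 10^-2 = 1.5 × 10^-3

Ka = 1.5 × 10^-3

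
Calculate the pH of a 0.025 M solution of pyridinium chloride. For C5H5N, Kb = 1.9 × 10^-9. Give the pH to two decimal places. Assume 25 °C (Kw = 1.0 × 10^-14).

pH = 3.44

C5H5NH+ is the conjugate acid of the weak base C5H5N.
Ka = Kw/Kb = 1.0×10^-14 / 1.9 × 10^-9 = 5.26 × 10^-6
Ka = [H+]²/(0.025 − [H+]) = 5.26 × 10^-6
Assume [H+] ≪ 0.025: [H+] ≈ √(5.26 × 10^-6 × 0.025) = 3.63 × 10^-4 M
([H+]/C₀ = 1.5% < 5%, so the approximation holds.)
pH = −log(3.63 × 10^-4) = 3.44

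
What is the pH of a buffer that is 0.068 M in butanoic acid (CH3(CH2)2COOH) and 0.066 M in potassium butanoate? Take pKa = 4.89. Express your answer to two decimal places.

pH = 4.88

Using pH = pKa + log([base]/[acid]) with [base]/[acid] = 0.066/0.068:
pH = 4.89 + (-0.013) = 4.88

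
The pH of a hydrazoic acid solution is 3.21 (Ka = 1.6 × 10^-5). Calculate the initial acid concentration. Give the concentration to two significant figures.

C₀ = 2.4 × 10^-2 M

[H+] = 10^(-3.21) = 6.17 × 10^-4 M = x
Ka = x²/(C₀ − x) ⇒ C₀ = x + x²/Ka
C₀ = 6.17 × 10^-4 + (6.17 × 10^-4)²/(1.6 × 10^-5) = 2.44 × 10^-2 M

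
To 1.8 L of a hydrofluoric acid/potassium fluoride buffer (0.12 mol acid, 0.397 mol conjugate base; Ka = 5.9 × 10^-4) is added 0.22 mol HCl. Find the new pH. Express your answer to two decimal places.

pH = 2.95

Added H+ converts F- to HF: HF → 0.34 mol, F- → 0.177 mol.
pKa = −log(5.9 × 10^-4) = 3.229
pH = pKa + log([A⁻]/[HA]) = 3.229 + log(0.177/0.34) = 3.229 -0.284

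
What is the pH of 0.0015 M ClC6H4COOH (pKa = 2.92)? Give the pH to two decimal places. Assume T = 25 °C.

ClC6H4COOH ⇌ ClC6H4COO- + H+
Ka = 10^(−2.92) = 1.20 × 10^-3
Let x = [H+] at equilibrium. Ka = x²/(0.0015 − x).
x is not negligible relative to C₀; solve x² + 0.0012·x − 1.8e-06 = 0.
x = [−0.0012 + √(0.0012² + 7.2e-06)]/2 = 8.70 × 10^-4 M
pH = −log[H+] = −log(8.70 × 10^-4) = 3.06

pH = 3.06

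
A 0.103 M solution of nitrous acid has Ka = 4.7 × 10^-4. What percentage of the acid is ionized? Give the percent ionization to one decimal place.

HNO2 ⇌ NO2- + H+; let x = [H+] at equilibrium.
Ka = x²/(C₀ − x); solving the quadratic gives x = 6.73 × 10^-3 M.
Fraction ionized = 6.73 × 10^-3 / 0.103 = 0.0653 → 6.5%

6.5%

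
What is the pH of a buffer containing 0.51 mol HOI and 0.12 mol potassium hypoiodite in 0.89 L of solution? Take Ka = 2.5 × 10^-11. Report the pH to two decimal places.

pKa = −log(2.5 × 10^-11) = 10.602
Using pH = pKa + log([base]/[acid]) with [base]/[acid] = 0.12/0.51:
pH = 10.602 + (-0.628) = 9.97

pH = 9.97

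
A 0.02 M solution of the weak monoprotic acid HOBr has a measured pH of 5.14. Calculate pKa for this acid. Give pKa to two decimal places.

[H+] = 10^(-5.14) = 7.24 × 10^-6 M
At equilibrium [HA] = 0.02 − 7.24 × 10^-6 = 2.00 × 10^-2 M
Ka = [H+][A-]/[HA] = (7.24 × 10^-6)² / 2.00 × 10^-2 = 2.62 × 10^-9
pKa = -log(2.62 × 10^-9) = 8.58

pKa = 8.58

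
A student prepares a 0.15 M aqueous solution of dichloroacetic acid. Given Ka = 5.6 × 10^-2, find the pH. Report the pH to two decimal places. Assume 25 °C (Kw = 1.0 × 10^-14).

Cl2CHCOOH ⇌ Cl2CHCOO- + H+
From the ICE table, Ka = [H+]²/(0.15 − [H+]) = 5.6 × 10^-2.
The 5% rule fails; solving [H+]² + Ka·[H+] − Ka·C₀ = 0 exactly:
[H+] = [−0.056 + √(0.056² + 0.0336)]/2 = 6.78 × 10^-2 M
pH = −log[H+] = −log(6.78 × 10^-2) = 1.17

pH = 1.17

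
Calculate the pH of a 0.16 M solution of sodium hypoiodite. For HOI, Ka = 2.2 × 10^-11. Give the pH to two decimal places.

OI- is the conjugate base of the weak acid HOI.
Kb = Kw/Ka = 1.0×10^-14 / 2.2 × 10^-11 = 4.55 × 10^-4
Let x = [OH-] at equilibrium. Kb = x²/(0.16 − x).
x is not negligible relative to C₀; solve x² + 0.000455·x − 7.28e-05 = 0.
x = (−Kb + √(Kb² + 4·Kb·C₀))/2 = 8.31 × 10^-3 M
pOH = −log(8.31 × 10^-3) = 2.08; pH = 14.00 − 2.08 = 11.92

pH = 11.92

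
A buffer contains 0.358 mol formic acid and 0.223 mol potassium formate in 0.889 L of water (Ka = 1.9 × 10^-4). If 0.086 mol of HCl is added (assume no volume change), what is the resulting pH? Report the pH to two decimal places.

Added H+ converts HCOO- to HCOOH: HCOOH → 0.444 mol, HCOO- → 0.137 mol.
pKa = −log(1.9 × 10^-4) = 3.721
pH = pKa + log([A⁻]/[HA]) = 3.721 + log(0.137/0.444) = 3.721 -0.511

pH = 3.21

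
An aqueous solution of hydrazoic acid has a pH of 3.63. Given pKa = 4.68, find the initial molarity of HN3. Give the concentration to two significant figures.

C₀ = 2.9 × 10^-3 M

[H+] = 10^(-3.63) = 2.34 × 10^-4 M = x
Ka = 10^(−4.68) = 2.09 × 10^-5
Ka = x²/(C₀ − x) ⇒ C₀ = x + x²/Ka
C₀ = 2.34 × 10^-4 + (2.34 × 10^-4)²/(2.09 × 10^-5) = 2.85 × 10^-3 M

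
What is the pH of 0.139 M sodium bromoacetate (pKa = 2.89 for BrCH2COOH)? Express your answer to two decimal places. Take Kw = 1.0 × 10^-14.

BrCH2COO- is the conjugate base of the weak acid BrCH2COOH.
Ka = 10^(−2.89) = 1.29 × 10^-3
Kb = Kw/Ka = 1.0×10^-14 / 1.29 × 10^-3 = 7.75 × 10^-12
From the ICE table, Kb = x²/(0.139 − x) = 7.75 × 10^-12.
Neglecting x in the denominator: x = √(7.75 × 10^-12 × 0.139) = 1.04 × 10^-6 M
pOH = 5.98, so pH = 14.00 − pOH = 8.02

pH = 8.02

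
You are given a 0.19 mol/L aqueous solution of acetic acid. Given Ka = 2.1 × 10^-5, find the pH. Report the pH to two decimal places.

CH3COOH ⇌ CH3COO- + H+
Ka = [H+]²/(0.19 − [H+]) = 2.1 × 10^-5
Since Ka ≪ C₀, [H+] ≈ √(Ka·C₀) = 2.00 × 10^-3 M.
pH = −log(2.00 × 10^-3) = 2.70

pH = 2.70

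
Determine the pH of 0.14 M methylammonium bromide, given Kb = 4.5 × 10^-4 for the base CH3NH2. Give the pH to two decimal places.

pH = 5.75

CH3NH3+ is the conjugate acid of the weak base CH3NH2.
Ka = Kw/Kb = 1.0×10^-14 / 4.5 × 10^-4 = 2.22 × 10^-11
From the ICE table, Ka = x²/(0.14 − x) = 2.22 × 10^-11.
Assume x ≪ 0.14: x ≈ √(2.22 × 10^-11 × 0.14) = 1.76 × 10^-6 M
pH = −log(1.76 × 10^-6) = 5.75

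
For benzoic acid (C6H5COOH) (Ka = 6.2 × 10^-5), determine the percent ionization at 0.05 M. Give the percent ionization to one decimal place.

3.5%

C6H5COOH ⇌ C6H5COO- + H+; let x = [H+] at equilibrium.
x ≈ √(Ka·C₀) = √(6.2 × 10^-5 × 0.05) = 1.76 × 10^-3 M
% ionization = x/C₀ × 100% = 1.76 × 10^-3/0.05 × 100% = 3.5%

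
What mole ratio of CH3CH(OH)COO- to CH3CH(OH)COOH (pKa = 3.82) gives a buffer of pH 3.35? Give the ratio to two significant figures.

pH = pKa + log(r) ⇒ log(r) = 3.35 − 3.82 = -0.47
r = [CH3CH(OH)COO-]/[CH3CH(OH)COOH] = 10^(-0.47) = 0.339

ratio = 0.34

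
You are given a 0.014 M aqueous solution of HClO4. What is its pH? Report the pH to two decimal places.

pH = 1.85

HClO4 is a strong acid and dissociates completely, so [H+] = 0.014 M.
pH = -log(0.014) = 1.85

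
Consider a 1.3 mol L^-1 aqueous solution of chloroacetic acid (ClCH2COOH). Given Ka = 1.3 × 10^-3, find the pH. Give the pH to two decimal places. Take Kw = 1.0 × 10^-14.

ClCH2COOH ⇌ ClCH2COO- + H+
Let x = [H+] at equilibrium. Ka = x²/(1.3 − x).
Assume x ≪ 1.3: x ≈ √(1.3 × 10^-3 × 1.3) = 4.11 × 10^-2 M
(x/C₀ = 3.2% < 5%, so the approximation holds.)
pH = −log(4.11 × 10^-2) = 1.39

pH = 1.39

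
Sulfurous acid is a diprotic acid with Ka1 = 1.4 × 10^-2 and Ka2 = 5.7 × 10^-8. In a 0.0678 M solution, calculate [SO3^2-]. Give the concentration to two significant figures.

First ionization gives [H+] ≈ [HSO3-] = 2.46 × 10^-2 M.
Second step: Ka2 = [H+][SO3^2-]/[HSO3-] ≈ [SO3^2-] (since [H+] ≈ [HSO3-]).
So [SO3^2-] ≈ Ka2.

5.7 × 10^-8 M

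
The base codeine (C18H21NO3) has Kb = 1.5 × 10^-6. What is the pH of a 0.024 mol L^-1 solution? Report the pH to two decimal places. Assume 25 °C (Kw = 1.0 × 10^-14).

C18H21NO3 + H2O ⇌ C18H22NO3+ + OH-
Kb = [OH-]²/(0.024 − [OH-]) = 1.5 × 10^-6
Assume [OH-] ≪ 0.024: [OH-] ≈ √(1.5 × 10^-6 × 0.024) = 1.90 × 10^-4 M
([OH-]/C₀ = 0.79% < 5%, so the approximation holds.)
pOH = −log(1.90 × 10^-4) = 3.72; pH = 14.00 − 3.72 = 10.28

pH = 10.28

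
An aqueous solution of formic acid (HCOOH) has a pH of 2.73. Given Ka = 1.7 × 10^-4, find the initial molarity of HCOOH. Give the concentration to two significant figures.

C₀ = 2.2 × 10^-2 M

[H+] = 10^(-2.73) = 1.86 × 10^-3 M = x
Ka = x²/(C₀ − x) ⇒ C₀ = x + x²/Ka
C₀ = 1.86 × 10^-3 + (1.86 × 10^-3)²/(1.7 × 10^-4) = 2.22 × 10^-2 M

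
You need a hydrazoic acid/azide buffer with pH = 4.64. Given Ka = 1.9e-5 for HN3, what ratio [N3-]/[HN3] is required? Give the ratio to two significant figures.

pKa = -log(1.9 × 10^-5) = 4.721
pH = pKa + log(r) ⇒ log(r) = 4.64 − 4.721 = -0.081
r = [N3-]/[HN3] = 10^(-0.081) = 0.83

ratio = 0.83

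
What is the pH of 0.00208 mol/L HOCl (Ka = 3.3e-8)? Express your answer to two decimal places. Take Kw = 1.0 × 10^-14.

HOCl ⇌ OCl- + H+
Let x = [H+] at equilibrium. Ka = x²/(0.00208 − x).
Neglecting x in the denominator: x = √(3.3 × 10^-8 × 0.00208) = 8.28 × 10^-6 M
(x/C₀ = 0.4% < 5%, so the approximation holds.)
pH = −log(8.28 × 10^-6) = 5.08

pH = 5.08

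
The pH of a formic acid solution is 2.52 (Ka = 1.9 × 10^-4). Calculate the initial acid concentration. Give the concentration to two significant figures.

[H+] = 10^(-2.52) = 3.02 × 10^-3 M = x
Ka = x²/(C₀ − x) ⇒ C₀ = x + x²/Ka
C₀ = 3.02 × 10^-3 + (3.02 × 10^-3)²/(1.9 × 10^-4) = 5.10 × 10^-2 M

C₀ = 5.1 × 10^-2 M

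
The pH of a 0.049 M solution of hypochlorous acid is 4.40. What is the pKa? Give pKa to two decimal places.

pKa = 7.49

[H+] = 10^(-4.40) = 3.98 × 10^-5 M
At equilibrium [HA] = 0.049 − 3.98 × 10^-5 = 4.90 × 10^-2 M
Ka = [H+][A-]/[HA] = (3.98 × 10^-5)² / 4.90 × 10^-2 = 3.23 × 10^-8
pKa = -log(3.23 × 10^-8) = 7.49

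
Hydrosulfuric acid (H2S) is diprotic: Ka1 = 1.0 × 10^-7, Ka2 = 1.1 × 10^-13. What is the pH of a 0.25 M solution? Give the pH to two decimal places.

pH = 3.80

Since Ka1 ≫ Ka2, the first ionization dominates [H+].
Ka1 = x²/(0.25 − x) = 1.0 × 10^-7
x ≈ √(1.0 × 10^-7 × 0.25) = 1.58 × 10^-4 M
pH = −log(1.58 × 10^-4) = 3.80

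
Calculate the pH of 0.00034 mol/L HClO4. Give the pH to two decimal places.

HClO4 is a strong acid and dissociates completely, so [H+] = 0.00034 M.
pH = -log(0.00034) = 3.47

pH = 3.47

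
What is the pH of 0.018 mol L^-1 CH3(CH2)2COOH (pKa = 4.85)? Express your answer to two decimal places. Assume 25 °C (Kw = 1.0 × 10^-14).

pH = 3.30

CH3(CH2)2COOH ⇌ CH3(CH2)2COO- + H+
Ka = 10^(−4.85) = 1.41 × 10^-5
From the ICE table, Ka = [H+]²/(0.018 − [H+]) = 1.41 × 10^-5.
Since Ka ≪ C₀, [H+] ≈ √(Ka·C₀) = 5.04 × 10^-4 M.
([H+]/C₀ = 2.8% < 5%, so the approximation holds.)
pH = −log(5.04 × 10^-4) = 3.30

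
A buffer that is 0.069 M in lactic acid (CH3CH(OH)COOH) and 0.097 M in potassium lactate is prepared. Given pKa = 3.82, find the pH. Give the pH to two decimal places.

Using pH = pKa + log([base]/[acid]) with [base]/[acid] = 0.097/0.069:
pH = 3.82 + (+0.148) = 3.97

pH = 3.97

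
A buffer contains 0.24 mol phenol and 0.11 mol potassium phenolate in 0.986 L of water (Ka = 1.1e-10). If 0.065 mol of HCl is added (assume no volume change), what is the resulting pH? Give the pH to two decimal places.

pH = 9.13

Added H+ converts C6H5O- to C6H5OH: C6H5OH → 0.305 mol, C6H5O- → 0.045 mol.
pKa = −log(1.1 × 10^-10) = 9.959
Henderson–Hasselbalch with mole ratio 0.045/0.305: pH = 9.959 + (-0.831)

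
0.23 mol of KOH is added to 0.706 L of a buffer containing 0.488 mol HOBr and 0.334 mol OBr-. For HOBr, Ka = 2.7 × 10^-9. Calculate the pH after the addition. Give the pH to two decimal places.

pH = 8.91

After neutralization: n(HOBr) = 0.258 mol, n(OBr-) = 0.564 mol.
pKa = −log(2.7 × 10^-9) = 8.569
pH = pKa + log([A⁻]/[HA]) = 8.569 + log(0.564/0.258) = 8.569 +0.340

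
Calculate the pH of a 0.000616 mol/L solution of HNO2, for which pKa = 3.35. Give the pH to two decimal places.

HNO2 ⇌ NO2- + H+
Ka = 10^(−3.35) = 4.47 × 10^-4
From the ICE table, Ka = x²/(0.000616 − x) = 4.47 × 10^-4.
The 5% rule fails; solving x² + Ka·x − Ka·C₀ = 0 exactly:
x = (−Ka + √(Ka² + 4·Ka·C₀))/2 = 3.47 × 10^-4 M
pH = −log(3.47 × 10^-4) = 3.46

pH = 3.46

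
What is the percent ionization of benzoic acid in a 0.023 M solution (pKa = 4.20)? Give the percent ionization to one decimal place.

5.1%

C6H5COOH ⇌ C6H5COO- + H+; let x = [H+] at equilibrium.
Ka = 10^(−4.20) = 6.31 × 10^-5
Ka = x²/(C₀ − x); solving the quadratic gives x = 1.17 × 10^-3 M.
% ionization = x/C₀ × 100% = 1.17 × 10^-3/0.023 × 100% = 5.1%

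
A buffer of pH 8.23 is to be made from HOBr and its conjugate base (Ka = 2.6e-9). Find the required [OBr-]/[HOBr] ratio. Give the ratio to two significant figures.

pKa = -log(2.6 × 10^-9) = 8.585
pH = pKa + log(r) ⇒ log(r) = 8.23 − 8.585 = -0.355
r = [OBr-]/[HOBr] = 10^(-0.355) = 0.442

ratio = 0.44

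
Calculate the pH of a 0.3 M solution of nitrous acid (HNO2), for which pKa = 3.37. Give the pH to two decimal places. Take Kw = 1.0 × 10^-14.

pH = 1.95

HNO2 ⇌ NO2- + H+
Ka = 10^(−3.37) = 4.27 × 10^-4
From the ICE table, Ka = x²/(0.3 − x) = 4.27 × 10^-4.
Neglecting x in the denominator: x = √(4.27 × 10^-4 × 0.3) = 1.13 × 10^-2 M
(x/C₀ = 3.8% < 5%, so the approximation holds.)
pH = −log(1.13 × 10^-2) = 1.95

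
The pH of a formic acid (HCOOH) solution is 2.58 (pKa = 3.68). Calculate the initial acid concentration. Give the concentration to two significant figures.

C₀ = 3.6 × 10^-2 M

[H+] = 10^(-2.58) = 2.63 × 10^-3 M = x
Ka = 10^(−3.68) = 2.09 × 10^-4
Ka = x²/(C₀ − x) ⇒ C₀ = x + x²/Ka
C₀ = 2.63 × 10^-3 + (2.63 × 10^-3)²/(2.09 × 10^-4) = 3.57 × 10^-2 M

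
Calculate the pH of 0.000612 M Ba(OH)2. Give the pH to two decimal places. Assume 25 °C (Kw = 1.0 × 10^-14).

pH = 11.09

Ba(OH)2 is a strong base (each formula unit releases 2 OH-); [OH-] = 0.00122 M.
pOH = -log(0.00122) = 2.91
pH = 14.00 - 2.91 = 11.09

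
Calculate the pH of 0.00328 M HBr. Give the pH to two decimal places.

HBr is a strong acid and dissociates completely, so [H+] = 0.00328 M.
pH = -log(0.00328) = 2.48

pH = 2.48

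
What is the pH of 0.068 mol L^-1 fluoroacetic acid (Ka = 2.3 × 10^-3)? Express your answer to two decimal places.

pH = 1.94

FCH2COOH ⇌ FCH2COO- + H+
From the ICE table, Ka = x²/(0.068 − x) = 2.3 × 10^-3.
Here C₀/Ka ≈ 29.6, so the small-x approximation fails. Use the quadratic:
x = (−Ka + √(Ka² + 4·Ka·C₀))/2 = 1.14 × 10^-2 M
pH = −log(1.14 × 10^-2) = 1.94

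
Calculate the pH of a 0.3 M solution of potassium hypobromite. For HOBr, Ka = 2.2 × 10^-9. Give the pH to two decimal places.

pH = 11.07

OBr- is the conjugate base of the weak acid HOBr.
Kb = Kw/Ka = 1.0×10^-14 / 2.2 × 10^-9 = 4.55 × 10^-6
Let x = [OH-] at equilibrium. Kb = x²/(0.3 − x).
Neglecting x in the denominator: x = √(4.55 × 10^-6 × 0.3) = 1.17 × 10^-3 M
Check: 0.39% ionized — well under 5%, approximation valid.
pOH = −log(1.17 × 10^-3) = 2.93; pH = 14.00 − 2.93 = 11.07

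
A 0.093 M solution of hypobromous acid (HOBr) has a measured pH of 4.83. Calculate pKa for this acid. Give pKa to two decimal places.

pKa = 8.63

[H+] = 10^(-4.83) = 1.48 × 10^-5 M
At equilibrium [HA] = 0.093 − 1.48 × 10^-5 = 9.30 × 10^-2 M
Ka = [H+][A-]/[HA] = (1.48 × 10^-5)² / 9.30 × 10^-2 = 2.36 × 10^-9
pKa = -log(2.36 × 10^-9) = 8.63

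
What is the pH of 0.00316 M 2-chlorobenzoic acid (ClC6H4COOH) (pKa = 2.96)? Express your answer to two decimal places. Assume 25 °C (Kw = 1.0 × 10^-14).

ClC6H4COOH ⇌ ClC6H4COO- + H+
Ka = 10^(−2.96) = 1.10 × 10^-3
From the ICE table, Ka = [H+]²/(0.00316 − [H+]) = 1.10 × 10^-3.
Here C₀/Ka ≈ 2.87, so the small-[H+] approximation fails. Use the quadratic:
[H+] = (−Ka + √(Ka² + 4·Ka·C₀))/2 = 1.39 × 10^-3 M
pH = −log[H+] = −log(1.39 × 10^-3) = 2.86

pH = 2.86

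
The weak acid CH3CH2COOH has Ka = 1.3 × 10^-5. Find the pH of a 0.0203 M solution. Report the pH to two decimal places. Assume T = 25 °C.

pH = 3.29

CH3CH2COOH ⇌ CH3CH2COO- + H+
Ka = [H+]²/(0.0203 − [H+]) = 1.3 × 10^-5
Neglecting [H+] in the denominator: [H+] = √(1.3 × 10^-5 × 0.0203) = 5.14 × 10^-4 M
([H+]/C₀ = 2.5% < 5%, so the approximation holds.)
pH = −log(5.14 × 10^-4) = 3.29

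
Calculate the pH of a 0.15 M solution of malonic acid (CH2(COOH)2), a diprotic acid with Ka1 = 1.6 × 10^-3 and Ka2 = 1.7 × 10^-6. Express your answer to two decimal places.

pH = 1.83

Ka1 ≫ Ka2, so treat the first dissociation as the only significant source of H+.
Ka1 = x²/(0.15 − x) = 1.6 × 10^-3
Solving the quadratic: x = (−Ka1 + √(Ka1² + 4·Ka1·C₀))/2 = 1.47 × 10^-2 M
pH = −log(1.47 × 10^-2) = 1.83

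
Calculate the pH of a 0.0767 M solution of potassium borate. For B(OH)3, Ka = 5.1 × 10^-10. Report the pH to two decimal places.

pH = 11.09

B(OH)4- is the conjugate base of the weak acid B(OH)3.
Kb = Kw/Ka = 1.0×10^-14 / 5.1 × 10^-10 = 1.96 × 10^-5
Kb = [OH-]²/(0.0767 − [OH-]) = 1.96 × 10^-5
Since Kb ≪ C₀, [OH-] ≈ √(Kb·C₀) = 1.23 × 10^-3 M.
([OH-]/C₀ = 1.6% < 5%, so the approximation holds.)
pOH = 2.91, so pH = 14.00 − pOH = 11.09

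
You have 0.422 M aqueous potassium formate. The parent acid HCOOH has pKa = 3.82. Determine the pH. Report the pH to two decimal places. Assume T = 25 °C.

HCOO- is the conjugate base of the weak acid HCOOH.
Ka = 10^(−3.82) = 1.51 × 10^-4
Kb = Kw/Ka = 1.0×10^-14 / 1.51 × 10^-4 = 6.62 × 10^-11
Let x = [OH-] at equilibrium. Kb = x²/(0.422 − x).
Assume x ≪ 0.422: x ≈ √(6.62 × 10^-11 × 0.422) = 5.29 × 10^-6 M
pOH = −log(5.29 × 10^-6) = 5.28; pH = 14.00 − 5.28 = 8.72

pH = 8.72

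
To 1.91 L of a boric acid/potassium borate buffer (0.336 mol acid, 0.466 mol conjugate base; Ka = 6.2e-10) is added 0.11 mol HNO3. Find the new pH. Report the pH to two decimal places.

After neutralization: n(B(OH)3) = 0.446 mol, n(B(OH)4-) = 0.356 mol.
pKa = −log(6.2 × 10^-10) = 9.208
Henderson–Hasselbalch with mole ratio 0.356/0.446: pH = 9.208 + (-0.098)

pH = 9.11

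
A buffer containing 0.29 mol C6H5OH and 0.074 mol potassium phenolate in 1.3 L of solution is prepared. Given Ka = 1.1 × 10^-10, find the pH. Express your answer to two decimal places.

pKa = −log(1.1 × 10^-10) = 9.959
Using pH = pKa + log([base]/[acid]) with [base]/[acid] = 0.074/0.29:
pH = 9.959 + (-0.593) = 9.37

pH = 9.37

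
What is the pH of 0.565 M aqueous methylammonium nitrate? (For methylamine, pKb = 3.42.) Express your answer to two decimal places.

pH = 5.41

CH3NH3+ is the conjugate acid of the weak base CH3NH2.
Kb = 10^(−3.42) = 3.80 × 10^-4
Ka = Kw/Kb = 1.0×10^-14 / 3.80 × 10^-4 = 2.63 × 10^-11
From the ICE table, Ka = [H+]²/(0.565 − [H+]) = 2.63 × 10^-11.
Since Ka ≪ C₀, [H+] ≈ √(Ka·C₀) = 3.85 × 10^-6 M.
([H+]/C₀ = 0.00068% < 5%, so the approximation holds.)
pH = −log[H+] = −log(3.85 × 10^-6) = 5.41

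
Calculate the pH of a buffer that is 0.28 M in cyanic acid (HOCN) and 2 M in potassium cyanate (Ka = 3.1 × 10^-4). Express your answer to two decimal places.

pKa = −log(3.1 × 10^-4) = 3.509
Using pH = pKa + log([base]/[acid]) with [base]/[acid] = 2/0.28:
pH = 3.509 + (+0.854) = 4.36

pH = 4.36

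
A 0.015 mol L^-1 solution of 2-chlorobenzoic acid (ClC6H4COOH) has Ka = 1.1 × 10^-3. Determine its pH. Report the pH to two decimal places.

pH = 2.45

ClC6H4COOH ⇌ ClC6H4COO- + H+
Ka = [H+]²/(0.015 − [H+]) = 1.1 × 10^-3
Here C₀/Ka ≈ 13.6, so the small-[H+] approximation fails. Use the quadratic:
[H+] = (−Ka + √(Ka² + 4·Ka·C₀))/2 = 3.55 × 10^-3 M
pH = −log(3.55 × 10^-3) = 2.45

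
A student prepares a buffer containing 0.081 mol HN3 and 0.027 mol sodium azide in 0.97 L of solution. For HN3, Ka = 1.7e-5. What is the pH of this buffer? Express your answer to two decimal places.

pKa = −log(1.7 × 10^-5) = 4.770
pH = pKa + log([A⁻]/[HA]) = 4.770 + log(0.027/0.081)
pH = 4.770 + (-0.477) = 4.29

pH = 4.29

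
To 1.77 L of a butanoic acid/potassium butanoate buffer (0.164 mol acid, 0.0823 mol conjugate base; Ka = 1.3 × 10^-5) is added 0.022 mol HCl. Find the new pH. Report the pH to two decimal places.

Added H+ converts CH3(CH2)2COO- to CH3(CH2)2COOH: CH3(CH2)2COOH → 0.186 mol, CH3(CH2)2COO- → 0.0603 mol.
pKa = −log(1.3 × 10^-5) = 4.886
Henderson–Hasselbalch with mole ratio 0.0603/0.186: pH = 4.886 + (-0.489)

pH = 4.40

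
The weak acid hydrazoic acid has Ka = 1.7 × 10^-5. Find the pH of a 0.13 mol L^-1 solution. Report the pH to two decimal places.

pH = 2.83

HN3 ⇌ N3- + H+
From the ICE table, Ka = [H+]²/(0.13 − [H+]) = 1.7 × 10^-5.
Assume [H+] ≪ 0.13: [H+] ≈ √(1.7 × 10^-5 × 0.13) = 1.49 × 10^-3 M
Check: 1.1% ionized — well under 5%, approximation valid.
pH = −log(1.49 × 10^-3) = 2.83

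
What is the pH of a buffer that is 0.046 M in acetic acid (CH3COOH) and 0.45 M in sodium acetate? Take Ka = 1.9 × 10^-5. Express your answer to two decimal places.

pKa = −log(1.9 × 10^-5) = 4.721
pH = pKa + log([A⁻]/[HA]) = 4.721 + log(0.45/0.046)
pH = 4.721 + (+0.990) = 5.71

pH = 5.71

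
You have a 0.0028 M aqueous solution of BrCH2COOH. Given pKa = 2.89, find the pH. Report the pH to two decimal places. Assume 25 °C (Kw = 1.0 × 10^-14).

BrCH2COOH ⇌ BrCH2COO- + H+
Ka = 10^(−2.89) = 1.29 × 10^-3
Ka = x²/(0.0028 − x) = 1.29 × 10^-3
Here C₀/Ka ≈ 2.17, so the small-x approximation fails. Use the quadratic:
x = [−0.00129 + √(0.00129² + 1.44e-05)]/2 = 1.36 × 10^-3 M
pH = −log[H+] = −log(1.36 × 10^-3) = 2.87

pH = 2.87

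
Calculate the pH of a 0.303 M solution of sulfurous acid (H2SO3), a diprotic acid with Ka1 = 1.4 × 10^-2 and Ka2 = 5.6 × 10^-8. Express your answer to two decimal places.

pH = 1.23

Ka1 ≫ Ka2, so treat the first dissociation as the only significant source of H+.
Ka1 = x²/(0.303 − x) = 1.4 × 10^-2
Solving the quadratic: x = (−Ka1 + √(Ka1² + 4·Ka1·C₀))/2 = 5.85 × 10^-2 M
pH = −log(5.85 × 10^-2) = 1.23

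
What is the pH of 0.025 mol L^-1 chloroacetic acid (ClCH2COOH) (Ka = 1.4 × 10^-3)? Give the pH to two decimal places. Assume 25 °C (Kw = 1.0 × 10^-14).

ClCH2COOH ⇌ ClCH2COO- + H+
Ka = x²/(0.025 − x) = 1.4 × 10^-3
The 5% rule fails; solving x² + Ka·x − Ka·C₀ = 0 exactly:
x = (−Ka + √(Ka² + 4·Ka·C₀))/2 = 5.26 × 10^-3 M
pH = −log[H+] = −log(5.26 × 10^-3) = 2.28

pH = 2.28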